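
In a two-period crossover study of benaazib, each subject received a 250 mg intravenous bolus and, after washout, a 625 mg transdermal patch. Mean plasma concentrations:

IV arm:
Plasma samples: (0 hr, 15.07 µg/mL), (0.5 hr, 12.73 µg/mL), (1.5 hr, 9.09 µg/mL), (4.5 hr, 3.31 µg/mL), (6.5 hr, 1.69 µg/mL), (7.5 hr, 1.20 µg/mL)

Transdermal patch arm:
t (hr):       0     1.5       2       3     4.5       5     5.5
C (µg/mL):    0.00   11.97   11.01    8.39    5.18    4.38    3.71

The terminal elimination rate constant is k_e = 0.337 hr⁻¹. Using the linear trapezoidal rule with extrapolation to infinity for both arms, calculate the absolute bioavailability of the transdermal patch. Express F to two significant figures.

F = 0.43

Trapezoidal AUC_0→7.5 (IV):
  [0→0.5]: (15.07+12.73)/2 × 0.5 = 6.95
  [0.5→1.5]: (12.73+9.09)/2 × 1 = 10.91
  [1.5→4.5]: (9.09+3.31)/2 × 3 = 18.6
  [4.5→6.5]: (3.31+1.69)/2 × 2 = 5.0
  [6.5→7.5]: (1.69+1.20)/2 × 1 = 1.445
  Sum = 42.905 µg/mL·hr
IV tail: 1.20/0.337 = 3.561; AUC_iv,0→∞ = 42.905 + 3.561 = 46.466 µg/mL·hr
Trapezoidal AUC_0→5.5 (transdermal patch):
  [0→1.5]: (0.00+11.97)/2 × 1.5 = 8.9775
  [1.5→2]: (11.97+11.01)/2 × 0.5 = 5.745
  [2→3]: (11.01+8.39)/2 × 1 = 9.7
  [3→4.5]: (8.39+5.18)/2 × 1.5 = 10.1775
  [4.5→5]: (5.18+4.38)/2 × 0.5 = 2.39
  [5→5.5]: (4.38+3.71)/2 × 0.5 = 2.0225
  Sum = 39.0125 µg/mL·hr
transdermal patch tail: 3.71/0.337 = 11.009; AUC_ev,0→∞ = 39.0125 + 11.009 = 50.0215 µg/mL·hr
F = (AUC_ev/D_ev)/(AUC_iv/D_iv) = (50.0215/625)/(46.466/250) = 0.0800344/0.185864 = 0.4306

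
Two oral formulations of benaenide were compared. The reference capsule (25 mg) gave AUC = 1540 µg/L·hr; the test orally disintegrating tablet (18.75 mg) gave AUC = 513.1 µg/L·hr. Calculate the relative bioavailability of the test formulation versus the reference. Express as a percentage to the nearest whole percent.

F_rel = 44%

F_rel = (AUC_test/D_test) / (AUC_ref/D_ref)
      = (513.1/18.75) / (1540/25)
      = 27.3653 / 61.6 = 0.4442 = 44.42%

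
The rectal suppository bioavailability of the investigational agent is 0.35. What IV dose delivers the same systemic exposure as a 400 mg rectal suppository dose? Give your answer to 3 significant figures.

Systemic exposure from an extravascular dose = F × D_ev, so the equivalent IV dose is F × D_ev.
D_iv = F × D_ev = 0.35 × 400 = 140 mg

D_iv = 140 mg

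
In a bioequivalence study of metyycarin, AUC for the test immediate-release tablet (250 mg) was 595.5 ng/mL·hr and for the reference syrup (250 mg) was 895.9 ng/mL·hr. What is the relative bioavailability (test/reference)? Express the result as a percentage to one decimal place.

F_rel = 66.5%

F_rel = (AUC_test/D_test) / (AUC_ref/D_ref)
      = (595.5/250) / (895.9/250)
      = 2.382 / 3.5836 = 0.6647 = 66.47%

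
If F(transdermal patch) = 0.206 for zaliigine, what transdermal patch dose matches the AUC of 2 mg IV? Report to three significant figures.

For equal systemic exposure: F × D_ev = D_iv
D_ev = D_iv / F = 2 / 0.206 = 9.70874 mg

D_transdermal = 9.71 mg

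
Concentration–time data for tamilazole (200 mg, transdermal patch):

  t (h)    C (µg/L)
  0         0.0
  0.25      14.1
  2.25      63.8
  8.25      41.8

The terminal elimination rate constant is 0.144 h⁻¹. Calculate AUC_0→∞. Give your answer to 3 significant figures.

Trapezoidal AUC_0→8.25:
  [0→0.25]: (0.0+14.1)/2 × 0.25 = 1.7625
  [0.25→2.25]: (14.1+63.8)/2 × 2 = 77.9
  [2.25→8.25]: (63.8+41.8)/2 × 6 = 316.8
  Sum = 396.4625 µg/L·h
Extrapolated tail: C_last / k_e = 41.8 / 0.144 = 290.278
AUC_0→∞ = 396.4625 + 290.278 = 686.7405 µg/L·h

AUC = 687 µg/L·h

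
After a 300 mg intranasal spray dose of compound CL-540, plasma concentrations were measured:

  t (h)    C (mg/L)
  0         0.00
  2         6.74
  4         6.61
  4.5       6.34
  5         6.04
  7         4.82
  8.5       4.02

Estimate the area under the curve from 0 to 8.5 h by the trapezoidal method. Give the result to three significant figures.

AUC = 43.9 mg/L·h

Trapezoidal AUC_0→8.5:
  [0→2]: (0.00+6.74)/2 × 2 = 6.74
  [2→4]: (6.74+6.61)/2 × 2 = 13.35
  [4→4.5]: (6.61+6.34)/2 × 0.5 = 3.2375
  [4.5→5]: (6.34+6.04)/2 × 0.5 = 3.095
  [5→7]: (6.04+4.82)/2 × 2 = 10.86
  [7→8.5]: (4.82+4.02)/2 × 1.5 = 6.63
  Sum = 43.9125 mg/L·h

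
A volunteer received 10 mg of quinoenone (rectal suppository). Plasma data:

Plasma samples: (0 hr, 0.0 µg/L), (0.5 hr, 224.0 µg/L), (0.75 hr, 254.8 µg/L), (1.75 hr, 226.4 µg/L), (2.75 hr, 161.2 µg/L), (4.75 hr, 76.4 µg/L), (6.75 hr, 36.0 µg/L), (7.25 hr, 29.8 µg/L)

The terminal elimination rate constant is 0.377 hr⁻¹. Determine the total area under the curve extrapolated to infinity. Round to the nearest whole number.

Trapezoidal AUC_0→7.25:
  [0→0.5]: (0.0+224.0)/2 × 0.5 = 56.0
  [0.5→0.75]: (224.0+254.8)/2 × 0.25 = 59.85
  [0.75→1.75]: (254.8+226.4)/2 × 1 = 240.6
  [1.75→2.75]: (226.4+161.2)/2 × 1 = 193.8
  [2.75→4.75]: (161.2+76.4)/2 × 2 = 237.6
  [4.75→6.75]: (76.4+36.0)/2 × 2 = 112.4
  [6.75→7.25]: (36.0+29.8)/2 × 0.5 = 16.45
  Sum = 916.7 µg/L·hr
Extrapolated tail: C_last / k_e = 29.8 / 0.377 = 79.045
AUC_0→∞ = 916.7 + 79.045 = 995.745 µg/L·hr

AUC = 996 µg/L·hr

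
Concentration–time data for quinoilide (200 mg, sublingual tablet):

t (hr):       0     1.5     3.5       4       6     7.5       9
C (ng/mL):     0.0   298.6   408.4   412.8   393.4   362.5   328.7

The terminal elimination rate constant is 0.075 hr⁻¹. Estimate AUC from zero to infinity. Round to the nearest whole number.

Trapezoidal AUC_0→9:
  [0→1.5]: (0.0+298.6)/2 × 1.5 = 223.95
  [1.5→3.5]: (298.6+408.4)/2 × 2 = 707.0
  [3.5→4]: (408.4+412.8)/2 × 0.5 = 205.3
  [4→6]: (412.8+393.4)/2 × 2 = 806.2
  [6→7.5]: (393.4+362.5)/2 × 1.5 = 566.925
  [7.5→9]: (362.5+328.7)/2 × 1.5 = 518.4
  Sum = 3027.775 ng/mL·hr
Extrapolated tail: C_last / k_e = 328.7 / 0.075 = 4382.667
AUC_0→∞ = 3027.775 + 4382.667 = 7410.442 ng/mL·hr

AUC = 7410 ng/mL·hr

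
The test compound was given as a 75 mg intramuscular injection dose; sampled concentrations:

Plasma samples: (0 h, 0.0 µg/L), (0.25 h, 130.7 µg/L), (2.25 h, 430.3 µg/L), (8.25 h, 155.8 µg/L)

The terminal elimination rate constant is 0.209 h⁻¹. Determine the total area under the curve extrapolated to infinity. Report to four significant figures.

Trapezoidal AUC_0→8.25:
  [0→0.25]: (0.0+130.7)/2 × 0.25 = 16.3375
  [0.25→2.25]: (130.7+430.3)/2 × 2 = 561.0
  [2.25→8.25]: (430.3+155.8)/2 × 6 = 1758.3
  Sum = 2335.6375 µg/L·h
Extrapolated tail: C_last / k_e = 155.8 / 0.209 = 745.455
AUC_0→∞ = 2335.6375 + 745.455 = 3081.0925 µg/L·h

AUC = 3081 µg/L·h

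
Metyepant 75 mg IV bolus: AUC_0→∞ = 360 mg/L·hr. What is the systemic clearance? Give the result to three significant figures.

CL = 0.208 L/hr

CL = Dose_iv / AUC_0→∞
   = 75 / 360 = 0.208333 L/hr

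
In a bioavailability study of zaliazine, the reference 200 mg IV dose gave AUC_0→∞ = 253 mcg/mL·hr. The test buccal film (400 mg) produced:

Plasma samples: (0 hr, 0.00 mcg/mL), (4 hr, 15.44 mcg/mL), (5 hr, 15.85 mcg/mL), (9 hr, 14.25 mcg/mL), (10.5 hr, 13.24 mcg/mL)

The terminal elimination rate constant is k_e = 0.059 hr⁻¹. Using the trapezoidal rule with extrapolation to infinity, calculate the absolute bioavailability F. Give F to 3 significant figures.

Trapezoidal AUC_0→10.5 (buccal film):
  [0→4]: (0.00+15.44)/2 × 4 = 30.88
  [4→5]: (15.44+15.85)/2 × 1 = 15.645
  [5→9]: (15.85+14.25)/2 × 4 = 60.2
  [9→10.5]: (14.25+13.24)/2 × 1.5 = 20.6175
  Sum = 127.3425 mcg/mL·hr
Tail: C_last/k_e = 13.24/0.059 = 224.407
AUC_0→∞ (buccal film) = 127.3425 + 224.407 = 351.7495 mcg/mL·hr
F = (AUC_ev/D_ev)/(AUC_iv/D_iv) = (351.7495/400)/(253/200) = 0.87937375/1.265 = 0.6952

F = 0.695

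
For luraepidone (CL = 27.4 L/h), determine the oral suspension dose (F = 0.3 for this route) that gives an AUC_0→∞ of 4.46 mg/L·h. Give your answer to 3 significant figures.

Dose = CL × AUC_0→∞ / F
     = 27.4 × 4.46 / 0.3 = 407.347 mg

Dose = 407 mg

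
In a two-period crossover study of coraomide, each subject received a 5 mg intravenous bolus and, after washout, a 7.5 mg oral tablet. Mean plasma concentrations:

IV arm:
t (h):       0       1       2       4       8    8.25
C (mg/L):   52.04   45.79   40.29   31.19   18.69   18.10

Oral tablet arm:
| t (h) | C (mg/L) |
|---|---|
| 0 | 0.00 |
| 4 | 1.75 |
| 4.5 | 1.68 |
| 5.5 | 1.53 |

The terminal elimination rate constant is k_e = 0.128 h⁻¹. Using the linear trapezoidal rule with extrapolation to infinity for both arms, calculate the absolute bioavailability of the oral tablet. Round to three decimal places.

F = 0.029

Trapezoidal AUC_0→8.25 (IV):
  [0→1]: (52.04+45.79)/2 × 1 = 48.915
  [1→2]: (45.79+40.29)/2 × 1 = 43.04
  [2→4]: (40.29+31.19)/2 × 2 = 71.48
  [4→8]: (31.19+18.69)/2 × 4 = 99.76
  [8→8.25]: (18.69+18.10)/2 × 0.25 = 4.59875
  Sum = 267.79375 mg/L·h
IV tail: 18.10/0.128 = 141.406; AUC_iv,0→∞ = 267.79375 + 141.406 = 409.19975 mg/L·h
Trapezoidal AUC_0→5.5 (oral tablet):
  [0→4]: (0.00+1.75)/2 × 4 = 3.5
  [4→4.5]: (1.75+1.68)/2 × 0.5 = 0.8575
  [4.5→5.5]: (1.68+1.53)/2 × 1 = 1.605
  Sum = 5.9625 mg/L·h
oral tablet tail: 1.53/0.128 = 11.953; AUC_ev,0→∞ = 5.9625 + 11.953 = 17.9155 mg/L·h
F = (AUC_ev/D_ev)/(AUC_iv/D_iv) = (17.9155/7.5)/(409.19975/5) = 2.38873/81.83995 = 0.0292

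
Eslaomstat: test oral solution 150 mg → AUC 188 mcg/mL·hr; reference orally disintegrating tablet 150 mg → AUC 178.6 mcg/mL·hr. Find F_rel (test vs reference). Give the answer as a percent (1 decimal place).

F_rel = (AUC_test/D_test) / (AUC_ref/D_ref)
      = (188/150) / (178.6/150)
      = 1.25333 / 1.19067 = 1.0526 = 105.26%

F_rel = 105.3%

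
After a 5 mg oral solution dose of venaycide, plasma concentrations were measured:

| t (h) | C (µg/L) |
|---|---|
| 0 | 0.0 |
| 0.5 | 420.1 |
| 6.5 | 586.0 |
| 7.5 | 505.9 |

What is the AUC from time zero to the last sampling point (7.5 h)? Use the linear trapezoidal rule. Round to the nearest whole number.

Trapezoidal AUC_0→7.5:
  [0→0.5]: (0.0+420.1)/2 × 0.5 = 105.025
  [0.5→6.5]: (420.1+586.0)/2 × 6 = 3018.3
  [6.5→7.5]: (586.0+505.9)/2 × 1 = 545.95
  Sum = 3669.275 µg/L·h

AUC = 3669 µg/L·h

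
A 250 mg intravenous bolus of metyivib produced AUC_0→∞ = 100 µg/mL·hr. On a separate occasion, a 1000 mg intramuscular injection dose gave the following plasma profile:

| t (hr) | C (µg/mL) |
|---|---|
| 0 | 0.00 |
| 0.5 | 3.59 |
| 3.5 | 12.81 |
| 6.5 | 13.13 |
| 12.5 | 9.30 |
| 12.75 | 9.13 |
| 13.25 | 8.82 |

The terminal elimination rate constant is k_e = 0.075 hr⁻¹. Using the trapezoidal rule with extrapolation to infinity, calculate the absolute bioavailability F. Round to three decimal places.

F = 0.640

Trapezoidal AUC_0→13.25 (intramuscular injection):
  [0→0.5]: (0.00+3.59)/2 × 0.5 = 0.8975
  [0.5→3.5]: (3.59+12.81)/2 × 3 = 24.6
  [3.5→6.5]: (12.81+13.13)/2 × 3 = 38.91
  [6.5→12.5]: (13.13+9.30)/2 × 6 = 67.29
  [12.5→12.75]: (9.30+9.13)/2 × 0.25 = 2.30375
  [12.75→13.25]: (9.13+8.82)/2 × 0.5 = 4.4875
  Sum = 138.48875 µg/mL·hr
Tail: C_last/k_e = 8.82/0.075 = 117.600
AUC_0→∞ (intramuscular injection) = 138.48875 + 117.600 = 256.08875 µg/mL·hr
F = (AUC_ev/D_ev)/(AUC_iv/D_iv) = (256.08875/1000)/(100/250) = 0.25608875/0.4 = 0.6402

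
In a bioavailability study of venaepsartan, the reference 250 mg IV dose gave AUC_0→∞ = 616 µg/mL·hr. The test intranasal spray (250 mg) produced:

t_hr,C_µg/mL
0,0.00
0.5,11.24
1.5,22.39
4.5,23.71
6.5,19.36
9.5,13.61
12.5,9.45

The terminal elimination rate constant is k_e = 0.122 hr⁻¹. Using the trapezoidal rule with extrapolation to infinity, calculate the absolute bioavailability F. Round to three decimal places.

Trapezoidal AUC_0→12.5 (intranasal spray):
  [0→0.5]: (0.00+11.24)/2 × 0.5 = 2.81
  [0.5→1.5]: (11.24+22.39)/2 × 1 = 16.815
  [1.5→4.5]: (22.39+23.71)/2 × 3 = 69.15
  [4.5→6.5]: (23.71+19.36)/2 × 2 = 43.07
  [6.5→9.5]: (19.36+13.61)/2 × 3 = 49.455
  [9.5→12.5]: (13.61+9.45)/2 × 3 = 34.59
  Sum = 215.89 µg/mL·hr
Tail: C_last/k_e = 9.45/0.122 = 77.459
AUC_0→∞ (intranasal spray) = 215.89 + 77.459 = 293.349 µg/mL·hr
F = (AUC_ev/D_ev)/(AUC_iv/D_iv) = (293.349/250)/(616/250) = 1.173396/2.464 = 0.4762

F = 0.476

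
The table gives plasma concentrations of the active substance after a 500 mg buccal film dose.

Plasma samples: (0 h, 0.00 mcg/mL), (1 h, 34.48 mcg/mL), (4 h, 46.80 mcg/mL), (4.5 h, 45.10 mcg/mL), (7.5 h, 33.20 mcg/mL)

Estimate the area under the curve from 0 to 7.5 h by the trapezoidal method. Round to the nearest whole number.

Trapezoidal AUC_0→7.5:
  [0→1]: (0.00+34.48)/2 × 1 = 17.24
  [1→4]: (34.48+46.80)/2 × 3 = 121.92
  [4→4.5]: (46.80+45.10)/2 × 0.5 = 22.975
  [4.5→7.5]: (45.10+33.20)/2 × 3 = 117.45
  Sum = 279.585 mcg/mL·h

AUC = 280 mcg/mL·h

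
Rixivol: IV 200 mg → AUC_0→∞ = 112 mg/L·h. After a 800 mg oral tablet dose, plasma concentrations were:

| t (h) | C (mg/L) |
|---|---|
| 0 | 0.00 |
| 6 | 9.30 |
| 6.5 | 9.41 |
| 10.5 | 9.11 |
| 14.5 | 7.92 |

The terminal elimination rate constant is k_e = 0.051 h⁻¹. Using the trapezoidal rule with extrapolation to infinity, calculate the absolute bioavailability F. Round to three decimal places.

Trapezoidal AUC_0→14.5 (oral tablet):
  [0→6]: (0.00+9.30)/2 × 6 = 27.9
  [6→6.5]: (9.30+9.41)/2 × 0.5 = 4.6775
  [6.5→10.5]: (9.41+9.11)/2 × 4 = 37.04
  [10.5→14.5]: (9.11+7.92)/2 × 4 = 34.06
  Sum = 103.6775 mg/L·h
Tail: C_last/k_e = 7.92/0.051 = 155.294
AUC_0→∞ (oral tablet) = 103.6775 + 155.294 = 258.9715 mg/L·h
F = (AUC_ev/D_ev)/(AUC_iv/D_iv) = (258.9715/800)/(112/200) = 0.323714/0.56 = 0.5781

F = 0.578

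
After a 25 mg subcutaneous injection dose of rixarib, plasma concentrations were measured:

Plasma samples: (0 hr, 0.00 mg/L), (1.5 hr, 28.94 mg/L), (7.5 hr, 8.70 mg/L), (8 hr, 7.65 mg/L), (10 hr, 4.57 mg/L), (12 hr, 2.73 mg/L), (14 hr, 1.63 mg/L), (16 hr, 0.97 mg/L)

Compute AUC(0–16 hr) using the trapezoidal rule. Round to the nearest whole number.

AUC = 165 mg/L·hr

Trapezoidal AUC_0→16:
  [0→1.5]: (0.00+28.94)/2 × 1.5 = 21.705
  [1.5→7.5]: (28.94+8.70)/2 × 6 = 112.92
  [7.5→8]: (8.70+7.65)/2 × 0.5 = 4.0875
  [8→10]: (7.65+4.57)/2 × 2 = 12.22
  [10→12]: (4.57+2.73)/2 × 2 = 7.3
  [12→14]: (2.73+1.63)/2 × 2 = 4.36
  [14→16]: (1.63+0.97)/2 × 2 = 2.6
  Sum = 165.1925 mg/L·hr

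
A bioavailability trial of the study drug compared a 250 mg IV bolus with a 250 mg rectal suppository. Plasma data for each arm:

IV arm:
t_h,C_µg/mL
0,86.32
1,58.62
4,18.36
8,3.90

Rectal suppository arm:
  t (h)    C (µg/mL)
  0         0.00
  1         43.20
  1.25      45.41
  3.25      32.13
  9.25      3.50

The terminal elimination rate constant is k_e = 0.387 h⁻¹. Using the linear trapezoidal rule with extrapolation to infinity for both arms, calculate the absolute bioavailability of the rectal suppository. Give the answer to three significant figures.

F = 0.932

Trapezoidal AUC_0→8 (IV):
  [0→1]: (86.32+58.62)/2 × 1 = 72.47
  [1→4]: (58.62+18.36)/2 × 3 = 115.47
  [4→8]: (18.36+3.90)/2 × 4 = 44.52
  Sum = 232.46 µg/mL·h
IV tail: 3.90/0.387 = 10.078; AUC_iv,0→∞ = 232.46 + 10.078 = 242.538 µg/mL·h
Trapezoidal AUC_0→9.25 (rectal suppository):
  [0→1]: (0.00+43.20)/2 × 1 = 21.6
  [1→1.25]: (43.20+45.41)/2 × 0.25 = 11.07625
  [1.25→3.25]: (45.41+32.13)/2 × 2 = 77.54
  [3.25→9.25]: (32.13+3.50)/2 × 6 = 106.89
  Sum = 217.10625 µg/mL·h
rectal suppository tail: 3.50/0.387 = 9.044; AUC_ev,0→∞ = 217.10625 + 9.044 = 226.15025 µg/mL·h
F = (AUC_ev/D_ev)/(AUC_iv/D_iv) = (226.15025/250)/(242.538/250) = 0.904601/0.970152 = 0.9324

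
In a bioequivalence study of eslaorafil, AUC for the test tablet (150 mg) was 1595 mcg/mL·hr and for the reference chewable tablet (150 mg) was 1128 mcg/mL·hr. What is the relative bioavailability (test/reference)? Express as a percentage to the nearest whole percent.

F_rel = 141%

F_rel = (AUC_test/D_test) / (AUC_ref/D_ref)
      = (1595/150) / (1128/150)
      = 10.6333 / 7.52 = 1.4140 = 141.40%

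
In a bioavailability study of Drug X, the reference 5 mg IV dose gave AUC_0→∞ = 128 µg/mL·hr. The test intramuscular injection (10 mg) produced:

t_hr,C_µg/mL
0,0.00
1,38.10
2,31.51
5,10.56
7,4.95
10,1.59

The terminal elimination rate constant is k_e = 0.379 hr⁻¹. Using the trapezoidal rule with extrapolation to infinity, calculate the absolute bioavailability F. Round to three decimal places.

F = 0.572

Trapezoidal AUC_0→10 (intramuscular injection):
  [0→1]: (0.00+38.10)/2 × 1 = 19.05
  [1→2]: (38.10+31.51)/2 × 1 = 34.805
  [2→5]: (31.51+10.56)/2 × 3 = 63.105
  [5→7]: (10.56+4.95)/2 × 2 = 15.51
  [7→10]: (4.95+1.59)/2 × 3 = 9.81
  Sum = 142.28 µg/mL·hr
Tail: C_last/k_e = 1.59/0.379 = 4.195
AUC_0→∞ (intramuscular injection) = 142.28 + 4.195 = 146.475 µg/mL·hr
F = (AUC_ev/D_ev)/(AUC_iv/D_iv) = (146.475/10)/(128/5) = 14.6475/25.6 = 0.5722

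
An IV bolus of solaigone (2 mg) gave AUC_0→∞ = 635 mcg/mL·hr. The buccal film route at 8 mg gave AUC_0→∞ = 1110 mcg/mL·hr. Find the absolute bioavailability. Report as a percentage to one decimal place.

F = (AUC_ev / D_ev) / (AUC_iv / D_iv)
  = (1110/8) / (635/2)
  = 138.75 / 317.5 = 0.4370
  = 43.70%

F = 43.7%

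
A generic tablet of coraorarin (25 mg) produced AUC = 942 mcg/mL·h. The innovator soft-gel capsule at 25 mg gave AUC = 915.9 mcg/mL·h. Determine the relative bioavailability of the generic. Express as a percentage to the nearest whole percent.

F_rel = (AUC_test/D_test) / (AUC_ref/D_ref)
      = (942/25) / (915.9/25)
      = 37.68 / 36.636 = 1.0285 = 102.85%

F_rel = 103%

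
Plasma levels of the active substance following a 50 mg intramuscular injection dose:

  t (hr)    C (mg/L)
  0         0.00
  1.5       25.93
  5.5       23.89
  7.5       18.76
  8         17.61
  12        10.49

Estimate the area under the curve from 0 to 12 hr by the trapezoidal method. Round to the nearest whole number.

Trapezoidal AUC_0→12:
  [0→1.5]: (0.00+25.93)/2 × 1.5 = 19.4475
  [1.5→5.5]: (25.93+23.89)/2 × 4 = 99.64
  [5.5→7.5]: (23.89+18.76)/2 × 2 = 42.65
  [7.5→8]: (18.76+17.61)/2 × 0.5 = 9.0925
  [8→12]: (17.61+10.49)/2 × 4 = 56.2
  Sum = 227.03 mg/L·hr

AUC = 227 mg/L·hr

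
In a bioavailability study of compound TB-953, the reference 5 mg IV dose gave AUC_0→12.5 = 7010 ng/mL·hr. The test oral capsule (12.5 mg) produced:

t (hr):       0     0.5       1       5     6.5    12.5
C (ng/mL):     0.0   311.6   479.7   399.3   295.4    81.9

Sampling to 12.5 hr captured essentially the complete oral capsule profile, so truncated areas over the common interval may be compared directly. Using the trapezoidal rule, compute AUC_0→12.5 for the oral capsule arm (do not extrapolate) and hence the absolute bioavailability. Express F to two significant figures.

Trapezoidal AUC_0→12.5 (oral capsule):
  [0→0.5]: (0.0+311.6)/2 × 0.5 = 77.9
  [0.5→1]: (311.6+479.7)/2 × 0.5 = 197.825
  [1→5]: (479.7+399.3)/2 × 4 = 1758.0
  [5→6.5]: (399.3+295.4)/2 × 1.5 = 521.025
  [6.5→12.5]: (295.4+81.9)/2 × 6 = 1131.9
  Sum = 3686.65 ng/mL·hr
F = (AUC_ev/D_ev)/(AUC_iv/D_iv) = (3686.65/12.5)/(7010/5) = 294.932/1402 = 0.2104

F = 0.21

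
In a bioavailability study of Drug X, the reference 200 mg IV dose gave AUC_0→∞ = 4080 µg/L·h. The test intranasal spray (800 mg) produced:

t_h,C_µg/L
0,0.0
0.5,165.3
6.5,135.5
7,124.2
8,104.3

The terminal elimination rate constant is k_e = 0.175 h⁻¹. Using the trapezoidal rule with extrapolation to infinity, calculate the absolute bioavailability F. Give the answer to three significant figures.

Trapezoidal AUC_0→8 (intranasal spray):
  [0→0.5]: (0.0+165.3)/2 × 0.5 = 41.325
  [0.5→6.5]: (165.3+135.5)/2 × 6 = 902.4
  [6.5→7]: (135.5+124.2)/2 × 0.5 = 64.925
  [7→8]: (124.2+104.3)/2 × 1 = 114.25
  Sum = 1122.9 µg/L·h
Tail: C_last/k_e = 104.3/0.175 = 596.000
AUC_0→∞ (intranasal spray) = 1122.9 + 596.000 = 1718.9 µg/L·h
F = (AUC_ev/D_ev)/(AUC_iv/D_iv) = (1718.9/800)/(4080/200) = 2.148625/20.4 = 0.1053

F = 0.105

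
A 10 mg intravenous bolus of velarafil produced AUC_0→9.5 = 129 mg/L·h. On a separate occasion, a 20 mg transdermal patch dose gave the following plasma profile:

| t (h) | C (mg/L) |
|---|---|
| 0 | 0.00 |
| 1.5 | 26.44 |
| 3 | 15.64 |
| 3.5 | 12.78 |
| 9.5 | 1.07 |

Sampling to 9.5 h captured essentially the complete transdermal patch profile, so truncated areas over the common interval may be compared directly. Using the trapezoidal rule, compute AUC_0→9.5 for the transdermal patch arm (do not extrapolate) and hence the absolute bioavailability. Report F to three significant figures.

F = 0.388

Trapezoidal AUC_0→9.5 (transdermal patch):
  [0→1.5]: (0.00+26.44)/2 × 1.5 = 19.83
  [1.5→3]: (26.44+15.64)/2 × 1.5 = 31.56
  [3→3.5]: (15.64+12.78)/2 × 0.5 = 7.105
  [3.5→9.5]: (12.78+1.07)/2 × 6 = 41.55
  Sum = 100.045 mg/L·h
F = (AUC_ev/D_ev)/(AUC_iv/D_iv) = (100.045/20)/(129/10) = 5.00225/12.9 = 0.3878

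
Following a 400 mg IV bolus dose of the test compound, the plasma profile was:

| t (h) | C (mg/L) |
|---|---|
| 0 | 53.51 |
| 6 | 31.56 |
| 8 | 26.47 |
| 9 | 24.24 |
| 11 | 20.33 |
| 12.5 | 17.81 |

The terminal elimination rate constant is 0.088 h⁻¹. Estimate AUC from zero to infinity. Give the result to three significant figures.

AUC = 614 mg/L·h

Trapezoidal AUC_0→12.5:
  [0→6]: (53.51+31.56)/2 × 6 = 255.21
  [6→8]: (31.56+26.47)/2 × 2 = 58.03
  [8→9]: (26.47+24.24)/2 × 1 = 25.355
  [9→11]: (24.24+20.33)/2 × 2 = 44.57
  [11→12.5]: (20.33+17.81)/2 × 1.5 = 28.605
  Sum = 411.77 mg/L·h
Extrapolated tail: C_last / k_e = 17.81 / 0.088 = 202.386
AUC_0→∞ = 411.77 + 202.386 = 614.156 mg/L·h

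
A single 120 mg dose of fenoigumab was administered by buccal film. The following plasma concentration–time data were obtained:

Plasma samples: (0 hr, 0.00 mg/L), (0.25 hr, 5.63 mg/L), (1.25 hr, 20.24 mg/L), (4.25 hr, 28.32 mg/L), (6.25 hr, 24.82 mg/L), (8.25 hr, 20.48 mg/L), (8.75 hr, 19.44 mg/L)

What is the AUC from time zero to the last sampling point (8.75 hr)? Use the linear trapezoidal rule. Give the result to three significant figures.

AUC = 195 mg/L·hr

Trapezoidal AUC_0→8.75:
  [0→0.25]: (0.00+5.63)/2 × 0.25 = 0.70375
  [0.25→1.25]: (5.63+20.24)/2 × 1 = 12.935
  [1.25→4.25]: (20.24+28.32)/2 × 3 = 72.84
  [4.25→6.25]: (28.32+24.82)/2 × 2 = 53.14
  [6.25→8.25]: (24.82+20.48)/2 × 2 = 45.3
  [8.25→8.75]: (20.48+19.44)/2 × 0.5 = 9.98
  Sum = 194.89875 mg/L·hr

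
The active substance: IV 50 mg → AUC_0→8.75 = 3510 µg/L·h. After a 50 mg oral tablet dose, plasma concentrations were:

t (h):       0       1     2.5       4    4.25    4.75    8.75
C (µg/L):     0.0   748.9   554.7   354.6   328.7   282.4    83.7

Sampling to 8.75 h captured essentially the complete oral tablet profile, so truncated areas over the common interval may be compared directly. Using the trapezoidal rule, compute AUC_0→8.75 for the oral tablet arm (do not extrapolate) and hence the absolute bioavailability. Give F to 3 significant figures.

F = 0.856

Trapezoidal AUC_0→8.75 (oral tablet):
  [0→1]: (0.0+748.9)/2 × 1 = 374.45
  [1→2.5]: (748.9+554.7)/2 × 1.5 = 977.7
  [2.5→4]: (554.7+354.6)/2 × 1.5 = 681.975
  [4→4.25]: (354.6+328.7)/2 × 0.25 = 85.4125
  [4.25→4.75]: (328.7+282.4)/2 × 0.5 = 152.775
  [4.75→8.75]: (282.4+83.7)/2 × 4 = 732.2
  Sum = 3004.5125 µg/L·h
F = (AUC_ev/D_ev)/(AUC_iv/D_iv) = (3004.5125/50)/(3510/50) = 60.09025/70.2 = 0.8560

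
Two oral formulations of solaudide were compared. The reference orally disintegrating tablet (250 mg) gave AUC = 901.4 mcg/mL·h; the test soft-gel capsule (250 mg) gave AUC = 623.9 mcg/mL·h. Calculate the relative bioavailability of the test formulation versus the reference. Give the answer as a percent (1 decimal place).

F_rel = 69.2%

F_rel = (AUC_test/D_test) / (AUC_ref/D_ref)
      = (623.9/250) / (901.4/250)
      = 2.4956 / 3.6056 = 0.6921 = 69.21%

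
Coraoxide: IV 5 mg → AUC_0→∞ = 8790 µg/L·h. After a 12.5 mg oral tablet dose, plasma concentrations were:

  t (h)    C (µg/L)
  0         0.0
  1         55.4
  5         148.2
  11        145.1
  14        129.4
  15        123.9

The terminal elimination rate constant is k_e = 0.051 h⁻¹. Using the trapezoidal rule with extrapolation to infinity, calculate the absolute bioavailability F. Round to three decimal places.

Trapezoidal AUC_0→15 (oral tablet):
  [0→1]: (0.0+55.4)/2 × 1 = 27.7
  [1→5]: (55.4+148.2)/2 × 4 = 407.2
  [5→11]: (148.2+145.1)/2 × 6 = 879.9
  [11→14]: (145.1+129.4)/2 × 3 = 411.75
  [14→15]: (129.4+123.9)/2 × 1 = 126.65
  Sum = 1853.2 µg/L·h
Tail: C_last/k_e = 123.9/0.051 = 2429.412
AUC_0→∞ (oral tablet) = 1853.2 + 2429.412 = 4282.612 µg/L·h
F = (AUC_ev/D_ev)/(AUC_iv/D_iv) = (4282.612/12.5)/(8790/5) = 342.60896/1758 = 0.1949

F = 0.195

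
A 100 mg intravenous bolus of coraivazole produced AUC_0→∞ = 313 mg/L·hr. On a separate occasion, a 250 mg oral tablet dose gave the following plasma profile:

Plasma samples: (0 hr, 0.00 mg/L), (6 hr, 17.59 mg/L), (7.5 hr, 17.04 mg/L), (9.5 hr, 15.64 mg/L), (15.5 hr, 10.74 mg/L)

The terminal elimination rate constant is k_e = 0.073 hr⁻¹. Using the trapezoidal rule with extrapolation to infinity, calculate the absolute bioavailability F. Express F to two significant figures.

Trapezoidal AUC_0→15.5 (oral tablet):
  [0→6]: (0.00+17.59)/2 × 6 = 52.77
  [6→7.5]: (17.59+17.04)/2 × 1.5 = 25.9725
  [7.5→9.5]: (17.04+15.64)/2 × 2 = 32.68
  [9.5→15.5]: (15.64+10.74)/2 × 6 = 79.14
  Sum = 190.5625 mg/L·hr
Tail: C_last/k_e = 10.74/0.073 = 147.123
AUC_0→∞ (oral tablet) = 190.5625 + 147.123 = 337.6855 mg/L·hr
F = (AUC_ev/D_ev)/(AUC_iv/D_iv) = (337.6855/250)/(313/100) = 1.350742/3.13 = 0.4315

F = 0.43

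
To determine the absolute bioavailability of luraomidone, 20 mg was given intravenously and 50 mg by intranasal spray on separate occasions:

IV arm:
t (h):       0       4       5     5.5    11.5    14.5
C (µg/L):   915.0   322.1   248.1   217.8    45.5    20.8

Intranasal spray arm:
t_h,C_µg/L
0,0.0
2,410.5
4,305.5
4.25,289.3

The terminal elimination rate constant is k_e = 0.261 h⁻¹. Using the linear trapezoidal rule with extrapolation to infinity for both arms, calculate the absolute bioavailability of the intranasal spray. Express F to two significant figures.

F = 0.24

Trapezoidal AUC_0→14.5 (IV):
  [0→4]: (915.0+322.1)/2 × 4 = 2474.2
  [4→5]: (322.1+248.1)/2 × 1 = 285.1
  [5→5.5]: (248.1+217.8)/2 × 0.5 = 116.475
  [5.5→11.5]: (217.8+45.5)/2 × 6 = 789.9
  [11.5→14.5]: (45.5+20.8)/2 × 3 = 99.45
  Sum = 3765.125 µg/L·h
IV tail: 20.8/0.261 = 79.693; AUC_iv,0→∞ = 3765.125 + 79.693 = 3844.818 µg/L·h
Trapezoidal AUC_0→4.25 (intranasal spray):
  [0→2]: (0.0+410.5)/2 × 2 = 410.5
  [2→4]: (410.5+305.5)/2 × 2 = 716.0
  [4→4.25]: (305.5+289.3)/2 × 0.25 = 74.35
  Sum = 1200.85 µg/L·h
intranasal spray tail: 289.3/0.261 = 1108.429; AUC_ev,0→∞ = 1200.85 + 1108.429 = 2309.279 µg/L·h
F = (AUC_ev/D_ev)/(AUC_iv/D_iv) = (2309.279/50)/(3844.818/20) = 46.18558/192.2409 = 0.2402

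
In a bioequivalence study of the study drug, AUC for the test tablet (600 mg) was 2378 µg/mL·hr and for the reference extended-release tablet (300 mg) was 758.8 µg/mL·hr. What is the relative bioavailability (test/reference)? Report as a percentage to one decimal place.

F_rel = 156.7%

F_rel = (AUC_test/D_test) / (AUC_ref/D_ref)
      = (2378/600) / (758.8/300)
      = 3.96333 / 2.52933 = 1.5669 = 156.69%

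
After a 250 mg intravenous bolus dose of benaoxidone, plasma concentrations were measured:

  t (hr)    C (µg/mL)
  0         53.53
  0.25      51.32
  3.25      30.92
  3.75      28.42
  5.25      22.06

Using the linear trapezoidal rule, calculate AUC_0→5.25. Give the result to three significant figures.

Trapezoidal AUC_0→5.25:
  [0→0.25]: (53.53+51.32)/2 × 0.25 = 13.10625
  [0.25→3.25]: (51.32+30.92)/2 × 3 = 123.36
  [3.25→3.75]: (30.92+28.42)/2 × 0.5 = 14.835
  [3.75→5.25]: (28.42+22.06)/2 × 1.5 = 37.86
  Sum = 189.16125 µg/mL·hr

AUC = 189 µg/mL·hr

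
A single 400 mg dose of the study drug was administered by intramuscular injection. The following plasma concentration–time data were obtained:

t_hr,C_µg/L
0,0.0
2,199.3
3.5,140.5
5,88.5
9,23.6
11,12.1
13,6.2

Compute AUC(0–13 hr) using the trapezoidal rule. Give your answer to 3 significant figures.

AUC = 904 µg/L·hr

Trapezoidal AUC_0→13:
  [0→2]: (0.0+199.3)/2 × 2 = 199.3
  [2→3.5]: (199.3+140.5)/2 × 1.5 = 254.85
  [3.5→5]: (140.5+88.5)/2 × 1.5 = 171.75
  [5→9]: (88.5+23.6)/2 × 4 = 224.2
  [9→11]: (23.6+12.1)/2 × 2 = 35.7
  [11→13]: (12.1+6.2)/2 × 2 = 18.3
  Sum = 904.1 µg/L·hr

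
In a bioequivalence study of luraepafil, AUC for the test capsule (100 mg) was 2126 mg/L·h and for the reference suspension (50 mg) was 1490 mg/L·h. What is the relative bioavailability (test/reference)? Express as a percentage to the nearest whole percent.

F_rel = (AUC_test/D_test) / (AUC_ref/D_ref)
      = (2126/100) / (1490/50)
      = 21.26 / 29.8 = 0.7134 = 71.34%

F_rel = 71%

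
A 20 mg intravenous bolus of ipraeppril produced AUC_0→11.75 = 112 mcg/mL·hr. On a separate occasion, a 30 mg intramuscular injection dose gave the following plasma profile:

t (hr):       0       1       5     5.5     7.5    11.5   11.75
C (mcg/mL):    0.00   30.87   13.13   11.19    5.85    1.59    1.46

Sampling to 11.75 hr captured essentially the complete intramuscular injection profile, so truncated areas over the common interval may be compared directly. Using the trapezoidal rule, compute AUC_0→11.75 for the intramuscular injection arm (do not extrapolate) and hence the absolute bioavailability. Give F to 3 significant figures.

Trapezoidal AUC_0→11.75 (intramuscular injection):
  [0→1]: (0.00+30.87)/2 × 1 = 15.435
  [1→5]: (30.87+13.13)/2 × 4 = 88.0
  [5→5.5]: (13.13+11.19)/2 × 0.5 = 6.08
  [5.5→7.5]: (11.19+5.85)/2 × 2 = 17.04
  [7.5→11.5]: (5.85+1.59)/2 × 4 = 14.88
  [11.5→11.75]: (1.59+1.46)/2 × 0.25 = 0.38125
  Sum = 141.81625 mcg/mL·hr
F = (AUC_ev/D_ev)/(AUC_iv/D_iv) = (141.81625/30)/(112/20) = 4.72721/5.6 = 0.8441

F = 0.844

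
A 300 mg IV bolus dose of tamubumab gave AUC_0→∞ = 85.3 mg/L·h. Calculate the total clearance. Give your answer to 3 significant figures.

CL = Dose_iv / AUC_0→∞
   = 300 / 85.3 = 3.517 L/h

CL = 3.52 L/h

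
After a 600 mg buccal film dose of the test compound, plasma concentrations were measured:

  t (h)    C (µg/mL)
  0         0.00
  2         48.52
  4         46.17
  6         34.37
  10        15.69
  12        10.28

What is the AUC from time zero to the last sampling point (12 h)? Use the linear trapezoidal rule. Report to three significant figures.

Trapezoidal AUC_0→12:
  [0→2]: (0.00+48.52)/2 × 2 = 48.52
  [2→4]: (48.52+46.17)/2 × 2 = 94.69
  [4→6]: (46.17+34.37)/2 × 2 = 80.54
  [6→10]: (34.37+15.69)/2 × 4 = 100.12
  [10→12]: (15.69+10.28)/2 × 2 = 25.97
  Sum = 349.84 µg/mL·h

AUC = 350 µg/mL·h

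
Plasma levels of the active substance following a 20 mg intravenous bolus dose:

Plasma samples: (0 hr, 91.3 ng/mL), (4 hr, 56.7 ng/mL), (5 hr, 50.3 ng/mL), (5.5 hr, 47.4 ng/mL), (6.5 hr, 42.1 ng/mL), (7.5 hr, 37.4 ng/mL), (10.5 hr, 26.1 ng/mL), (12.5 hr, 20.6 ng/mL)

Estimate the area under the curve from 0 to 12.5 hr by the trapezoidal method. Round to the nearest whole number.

AUC = 600 ng/mL·hr

Trapezoidal AUC_0→12.5:
  [0→4]: (91.3+56.7)/2 × 4 = 296.0
  [4→5]: (56.7+50.3)/2 × 1 = 53.5
  [5→5.5]: (50.3+47.4)/2 × 0.5 = 24.425
  [5.5→6.5]: (47.4+42.1)/2 × 1 = 44.75
  [6.5→7.5]: (42.1+37.4)/2 × 1 = 39.75
  [7.5→10.5]: (37.4+26.1)/2 × 3 = 95.25
  [10.5→12.5]: (26.1+20.6)/2 × 2 = 46.7
  Sum = 600.375 ng/mL·hr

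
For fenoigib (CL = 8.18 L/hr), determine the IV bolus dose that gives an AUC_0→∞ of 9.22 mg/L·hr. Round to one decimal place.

Dose = 75.4 mg

Dose_iv = CL × AUC_0→∞
     = 8.18 × 9.22 = 75.4196 mg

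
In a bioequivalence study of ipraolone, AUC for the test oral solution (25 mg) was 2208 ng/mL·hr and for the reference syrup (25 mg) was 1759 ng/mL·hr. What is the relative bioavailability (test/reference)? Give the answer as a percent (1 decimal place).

F_rel = 125.5%

F_rel = (AUC_test/D_test) / (AUC_ref/D_ref)
      = (2208/25) / (1759/25)
      = 88.32 / 70.36 = 1.2553 = 125.53%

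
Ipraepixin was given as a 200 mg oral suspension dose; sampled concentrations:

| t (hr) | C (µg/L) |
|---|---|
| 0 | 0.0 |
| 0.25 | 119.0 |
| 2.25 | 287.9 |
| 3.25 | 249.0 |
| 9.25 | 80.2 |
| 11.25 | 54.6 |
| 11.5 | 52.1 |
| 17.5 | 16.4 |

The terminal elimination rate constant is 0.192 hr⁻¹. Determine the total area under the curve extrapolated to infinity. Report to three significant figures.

Trapezoidal AUC_0→17.5:
  [0→0.25]: (0.0+119.0)/2 × 0.25 = 14.875
  [0.25→2.25]: (119.0+287.9)/2 × 2 = 406.9
  [2.25→3.25]: (287.9+249.0)/2 × 1 = 268.45
  [3.25→9.25]: (249.0+80.2)/2 × 6 = 987.6
  [9.25→11.25]: (80.2+54.6)/2 × 2 = 134.8
  [11.25→11.5]: (54.6+52.1)/2 × 0.25 = 13.3375
  [11.5→17.5]: (52.1+16.4)/2 × 6 = 205.5
  Sum = 2031.4625 µg/L·hr
Extrapolated tail: C_last / k_e = 16.4 / 0.192 = 85.417
AUC_0→∞ = 2031.4625 + 85.417 = 2116.8795 µg/L·hr

AUC = 2120 µg/L·hr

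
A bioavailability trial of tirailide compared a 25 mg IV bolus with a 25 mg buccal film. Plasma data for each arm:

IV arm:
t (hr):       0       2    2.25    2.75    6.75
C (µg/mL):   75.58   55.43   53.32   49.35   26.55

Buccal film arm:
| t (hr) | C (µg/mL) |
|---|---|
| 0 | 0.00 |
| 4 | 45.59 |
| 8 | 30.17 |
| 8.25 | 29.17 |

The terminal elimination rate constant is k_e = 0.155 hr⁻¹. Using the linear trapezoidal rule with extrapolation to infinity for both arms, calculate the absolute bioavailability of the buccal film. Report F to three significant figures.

Trapezoidal AUC_0→6.75 (IV):
  [0→2]: (75.58+55.43)/2 × 2 = 131.01
  [2→2.25]: (55.43+53.32)/2 × 0.25 = 13.59375
  [2.25→2.75]: (53.32+49.35)/2 × 0.5 = 25.6675
  [2.75→6.75]: (49.35+26.55)/2 × 4 = 151.8
  Sum = 322.07125 µg/mL·hr
IV tail: 26.55/0.155 = 171.290; AUC_iv,0→∞ = 322.07125 + 171.290 = 493.36125 µg/mL·hr
Trapezoidal AUC_0→8.25 (buccal film):
  [0→4]: (0.00+45.59)/2 × 4 = 91.18
  [4→8]: (45.59+30.17)/2 × 4 = 151.52
  [8→8.25]: (30.17+29.17)/2 × 0.25 = 7.4175
  Sum = 250.1175 µg/mL·hr
buccal film tail: 29.17/0.155 = 188.194; AUC_ev,0→∞ = 250.1175 + 188.194 = 438.3115 µg/mL·hr
F = (AUC_ev/D_ev)/(AUC_iv/D_iv) = (438.3115/25)/(493.36125/25) = 17.53246/19.73445 = 0.8884

F = 0.888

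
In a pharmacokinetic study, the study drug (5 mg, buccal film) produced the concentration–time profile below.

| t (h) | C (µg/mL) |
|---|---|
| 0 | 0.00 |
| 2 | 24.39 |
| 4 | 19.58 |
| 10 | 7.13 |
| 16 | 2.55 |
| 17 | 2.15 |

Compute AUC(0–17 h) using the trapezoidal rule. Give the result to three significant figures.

AUC = 180 µg/mL·h

Trapezoidal AUC_0→17:
  [0→2]: (0.00+24.39)/2 × 2 = 24.39
  [2→4]: (24.39+19.58)/2 × 2 = 43.97
  [4→10]: (19.58+7.13)/2 × 6 = 80.13
  [10→16]: (7.13+2.55)/2 × 6 = 29.04
  [16→17]: (2.55+2.15)/2 × 1 = 2.35
  Sum = 179.88 µg/mL·h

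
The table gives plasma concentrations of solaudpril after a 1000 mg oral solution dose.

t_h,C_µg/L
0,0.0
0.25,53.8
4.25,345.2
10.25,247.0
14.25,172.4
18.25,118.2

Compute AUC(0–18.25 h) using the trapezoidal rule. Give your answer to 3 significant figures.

AUC = 4000 µg/L·h

Trapezoidal AUC_0→18.25:
  [0→0.25]: (0.0+53.8)/2 × 0.25 = 6.725
  [0.25→4.25]: (53.8+345.2)/2 × 4 = 798.0
  [4.25→10.25]: (345.2+247.0)/2 × 6 = 1776.6
  [10.25→14.25]: (247.0+172.4)/2 × 4 = 838.8
  [14.25→18.25]: (172.4+118.2)/2 × 4 = 581.2
  Sum = 4001.325 µg/L·h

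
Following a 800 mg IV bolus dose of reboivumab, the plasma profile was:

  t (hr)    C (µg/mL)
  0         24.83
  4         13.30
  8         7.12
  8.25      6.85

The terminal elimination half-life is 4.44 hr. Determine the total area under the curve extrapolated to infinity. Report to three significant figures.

Trapezoidal AUC_0→8.25:
  [0→4]: (24.83+13.30)/2 × 4 = 76.26
  [4→8]: (13.30+7.12)/2 × 4 = 40.84
  [8→8.25]: (7.12+6.85)/2 × 0.25 = 1.74625
  Sum = 118.84625 µg/mL·hr
k_e = ln2 / t½ = 0.693147 / 4.44 = 0.1561 hr^-1
Extrapolated tail: C_last / k_e = 6.85 / 0.1561 = 43.882
AUC_0→∞ = 118.84625 + 43.882 = 162.72825 µg/mL·hr

AUC = 163 µg/mL·hr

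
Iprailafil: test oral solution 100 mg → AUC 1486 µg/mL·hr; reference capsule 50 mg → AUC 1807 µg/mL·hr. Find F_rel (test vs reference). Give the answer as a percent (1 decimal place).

F_rel = 41.1%

F_rel = (AUC_test/D_test) / (AUC_ref/D_ref)
      = (1486/100) / (1807/50)
      = 14.86 / 36.14 = 0.4112 = 41.12%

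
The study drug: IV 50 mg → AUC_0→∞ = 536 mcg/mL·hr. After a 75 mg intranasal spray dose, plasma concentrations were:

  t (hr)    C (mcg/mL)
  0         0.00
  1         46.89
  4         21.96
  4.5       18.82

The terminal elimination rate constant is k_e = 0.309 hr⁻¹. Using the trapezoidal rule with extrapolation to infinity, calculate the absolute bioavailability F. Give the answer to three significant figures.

Trapezoidal AUC_0→4.5 (intranasal spray):
  [0→1]: (0.00+46.89)/2 × 1 = 23.445
  [1→4]: (46.89+21.96)/2 × 3 = 103.275
  [4→4.5]: (21.96+18.82)/2 × 0.5 = 10.195
  Sum = 136.915 mcg/mL·hr
Tail: C_last/k_e = 18.82/0.309 = 60.906
AUC_0→∞ (intranasal spray) = 136.915 + 60.906 = 197.821 mcg/mL·hr
F = (AUC_ev/D_ev)/(AUC_iv/D_iv) = (197.821/75)/(536/50) = 2.63761/10.72 = 0.2460

F = 0.246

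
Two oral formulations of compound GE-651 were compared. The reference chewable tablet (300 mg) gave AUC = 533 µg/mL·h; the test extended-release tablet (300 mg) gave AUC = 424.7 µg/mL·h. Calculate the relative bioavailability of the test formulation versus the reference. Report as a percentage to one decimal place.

F_rel = (AUC_test/D_test) / (AUC_ref/D_ref)
      = (424.7/300) / (533/300)
      = 1.41567 / 1.77667 = 0.7968 = 79.68%

F_rel = 79.7%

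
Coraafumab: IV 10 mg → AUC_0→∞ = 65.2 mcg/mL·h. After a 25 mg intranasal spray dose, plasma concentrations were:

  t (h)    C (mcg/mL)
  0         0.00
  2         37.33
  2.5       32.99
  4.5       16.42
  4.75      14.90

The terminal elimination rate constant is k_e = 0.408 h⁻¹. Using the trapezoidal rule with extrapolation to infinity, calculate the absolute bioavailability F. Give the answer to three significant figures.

Trapezoidal AUC_0→4.75 (intranasal spray):
  [0→2]: (0.00+37.33)/2 × 2 = 37.33
  [2→2.5]: (37.33+32.99)/2 × 0.5 = 17.58
  [2.5→4.5]: (32.99+16.42)/2 × 2 = 49.41
  [4.5→4.75]: (16.42+14.90)/2 × 0.25 = 3.915
  Sum = 108.235 mcg/mL·h
Tail: C_last/k_e = 14.90/0.408 = 36.520
AUC_0→∞ (intranasal spray) = 108.235 + 36.520 = 144.755 mcg/mL·h
F = (AUC_ev/D_ev)/(AUC_iv/D_iv) = (144.755/25)/(65.2/10) = 5.7902/6.52 = 0.8881

F = 0.888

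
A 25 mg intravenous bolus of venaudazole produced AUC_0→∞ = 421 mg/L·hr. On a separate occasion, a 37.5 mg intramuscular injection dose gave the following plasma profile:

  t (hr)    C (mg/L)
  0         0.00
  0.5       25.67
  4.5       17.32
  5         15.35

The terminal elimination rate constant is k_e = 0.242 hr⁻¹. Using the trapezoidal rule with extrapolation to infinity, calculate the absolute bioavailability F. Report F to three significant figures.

Trapezoidal AUC_0→5 (intramuscular injection):
  [0→0.5]: (0.00+25.67)/2 × 0.5 = 6.4175
  [0.5→4.5]: (25.67+17.32)/2 × 4 = 85.98
  [4.5→5]: (17.32+15.35)/2 × 0.5 = 8.1675
  Sum = 100.565 mg/L·hr
Tail: C_last/k_e = 15.35/0.242 = 63.430
AUC_0→∞ (intramuscular injection) = 100.565 + 63.430 = 163.995 mg/L·hr
F = (AUC_ev/D_ev)/(AUC_iv/D_iv) = (163.995/37.5)/(421/25) = 4.3732/16.84 = 0.2597

F = 0.260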